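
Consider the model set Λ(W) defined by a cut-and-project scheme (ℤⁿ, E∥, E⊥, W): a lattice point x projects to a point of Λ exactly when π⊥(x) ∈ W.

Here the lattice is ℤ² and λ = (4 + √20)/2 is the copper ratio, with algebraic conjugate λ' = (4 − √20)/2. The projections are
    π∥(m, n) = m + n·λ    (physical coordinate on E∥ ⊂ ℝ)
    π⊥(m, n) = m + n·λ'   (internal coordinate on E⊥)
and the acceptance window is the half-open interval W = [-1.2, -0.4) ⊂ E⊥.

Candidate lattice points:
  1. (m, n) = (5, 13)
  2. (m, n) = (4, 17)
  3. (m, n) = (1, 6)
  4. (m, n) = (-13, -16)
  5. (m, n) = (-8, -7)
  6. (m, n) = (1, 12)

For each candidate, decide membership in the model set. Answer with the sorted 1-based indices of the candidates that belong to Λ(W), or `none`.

Compute λ' = (4−√20)/2 = -0.2361, so π⊥(m,n) = m -0.2361·n.
[1] lift (5,13): star map gives 1.9311; window check -1.2 ≤ 1.9311 < -0.4 is false → out
[2] lift (4,17): star map gives -0.0132; window check -1.2 ≤ -0.0132 < -0.4 is false → out
[3] lift (1,6): star map gives -0.4164; window check -1.2 ≤ -0.4164 < -0.4 is true → IN Λ
[4] lift (-13,-16): star map gives -9.2229; window check -1.2 ≤ -9.2229 < -0.4 is false → out
[5] lift (-8,-7): star map gives -6.3475; window check -1.2 ≤ -6.3475 < -0.4 is false → out
[6] lift (1,12): star map gives -1.8328; window check -1.2 ≤ -1.8328 < -0.4 is false → out

3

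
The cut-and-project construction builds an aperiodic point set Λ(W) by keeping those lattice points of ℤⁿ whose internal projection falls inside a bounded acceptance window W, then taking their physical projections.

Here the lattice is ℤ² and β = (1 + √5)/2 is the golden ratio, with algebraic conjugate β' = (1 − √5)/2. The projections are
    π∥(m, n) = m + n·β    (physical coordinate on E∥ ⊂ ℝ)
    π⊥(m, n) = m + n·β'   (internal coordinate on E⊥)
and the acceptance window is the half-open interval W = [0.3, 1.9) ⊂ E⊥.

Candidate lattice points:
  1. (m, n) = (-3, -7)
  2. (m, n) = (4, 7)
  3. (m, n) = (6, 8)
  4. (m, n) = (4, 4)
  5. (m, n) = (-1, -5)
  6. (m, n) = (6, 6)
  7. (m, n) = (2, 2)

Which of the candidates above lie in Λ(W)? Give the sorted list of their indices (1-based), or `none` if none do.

1, 3, 4, 7

Compute β' = (1−√5)/2 = -0.618034, so π⊥(m,n) = m -0.618034·n.
[1] lift (-3,-7): star map gives 1.326238; window check 0.3 ≤ 1.326238 < 1.9 is true → IN Λ
[2] lift (4,7): star map gives -0.326238; window check 0.3 ≤ -0.326238 < 1.9 is false → out
[3] lift (6,8): star map gives 1.055728; window check 0.3 ≤ 1.055728 < 1.9 is true → IN Λ
[4] lift (4,4): star map gives 1.527864; window check 0.3 ≤ 1.527864 < 1.9 is true → IN Λ
[5] lift (-1,-5): star map gives 2.090170; window check 0.3 ≤ 2.090170 < 1.9 is false → out
[6] lift (6,6): star map gives 2.291796; window check 0.3 ≤ 2.291796 < 1.9 is false → out
[7] lift (2,2): star map gives 0.763932; window check 0.3 ≤ 0.763932 < 1.9 is true → IN Λ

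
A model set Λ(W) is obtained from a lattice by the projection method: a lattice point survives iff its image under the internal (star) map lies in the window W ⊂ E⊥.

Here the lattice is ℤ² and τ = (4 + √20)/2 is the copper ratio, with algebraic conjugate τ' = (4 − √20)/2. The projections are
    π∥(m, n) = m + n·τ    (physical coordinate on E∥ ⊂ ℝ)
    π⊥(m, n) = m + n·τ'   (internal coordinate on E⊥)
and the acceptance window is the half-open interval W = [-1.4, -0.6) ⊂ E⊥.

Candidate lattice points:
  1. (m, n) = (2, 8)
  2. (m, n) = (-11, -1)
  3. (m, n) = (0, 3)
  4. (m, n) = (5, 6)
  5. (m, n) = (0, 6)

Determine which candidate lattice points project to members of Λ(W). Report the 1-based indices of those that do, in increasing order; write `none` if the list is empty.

Numerically τ ≈ 4.23607 and τ' = −1/τ ≈ -0.23607.
[1] lift (2,8): star map gives 0.11146; window check -1.4 ≤ 0.11146 < -0.6 is false → out
[2] lift (-11,-1): star map gives -10.76393; window check -1.4 ≤ -10.76393 < -0.6 is false → out
[3] lift (0,3): star map gives -0.70820; window check -1.4 ≤ -0.70820 < -0.6 is true → IN Λ
[4] lift (5,6): star map gives 3.58359; window check -1.4 ≤ 3.58359 < -0.6 is false → out
[5] lift (0,6): star map gives -1.41641; window check -1.4 ≤ -1.41641 < -0.6 is false → out

3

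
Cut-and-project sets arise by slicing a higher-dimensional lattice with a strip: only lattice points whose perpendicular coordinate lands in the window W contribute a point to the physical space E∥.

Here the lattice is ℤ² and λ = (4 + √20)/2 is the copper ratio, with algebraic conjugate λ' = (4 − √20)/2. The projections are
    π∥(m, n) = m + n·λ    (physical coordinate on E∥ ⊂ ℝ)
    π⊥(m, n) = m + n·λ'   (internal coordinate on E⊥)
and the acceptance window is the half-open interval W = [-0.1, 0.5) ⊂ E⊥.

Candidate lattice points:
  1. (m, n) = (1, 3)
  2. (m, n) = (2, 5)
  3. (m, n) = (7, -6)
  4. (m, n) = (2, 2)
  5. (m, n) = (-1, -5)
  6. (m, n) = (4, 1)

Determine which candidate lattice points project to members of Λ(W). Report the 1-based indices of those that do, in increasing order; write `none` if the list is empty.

1, 5

Numerically λ ≈ 4.23607 and λ' = −1/λ ≈ -0.23607.
[1] lift (1,3): star map gives 0.29180; window check -0.1 ≤ 0.29180 < 0.5 is true → IN Λ
[2] lift (2,5): star map gives 0.81966; window check -0.1 ≤ 0.81966 < 0.5 is false → out
[3] lift (7,-6): star map gives 8.41641; window check -0.1 ≤ 8.41641 < 0.5 is false → out
[4] lift (2,2): star map gives 1.52786; window check -0.1 ≤ 1.52786 < 0.5 is false → out
[5] lift (-1,-5): star map gives 0.18034; window check -0.1 ≤ 0.18034 < 0.5 is true → IN Λ
[6] lift (4,1): star map gives 3.76393; window check -0.1 ≤ 3.76393 < 0.5 is false → out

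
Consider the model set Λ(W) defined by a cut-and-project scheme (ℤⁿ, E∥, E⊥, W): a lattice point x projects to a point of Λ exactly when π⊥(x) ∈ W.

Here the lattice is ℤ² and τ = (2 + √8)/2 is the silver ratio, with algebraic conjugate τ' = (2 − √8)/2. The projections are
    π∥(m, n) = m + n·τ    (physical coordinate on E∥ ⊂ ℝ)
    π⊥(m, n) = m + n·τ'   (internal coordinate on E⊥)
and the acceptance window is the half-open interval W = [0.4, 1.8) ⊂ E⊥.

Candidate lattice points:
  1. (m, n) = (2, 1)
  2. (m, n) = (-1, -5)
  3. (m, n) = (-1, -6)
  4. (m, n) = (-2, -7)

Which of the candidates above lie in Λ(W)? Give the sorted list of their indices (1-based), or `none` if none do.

1, 2, 3, 4

τ' = (2−√8)/2 ≈ -0.414214.
[1] lift (2,1): star map gives 1.585786; window check 0.4 ≤ 1.585786 < 1.8 is true → IN Λ
[2] lift (-1,-5): star map gives 1.071068; window check 0.4 ≤ 1.071068 < 1.8 is true → IN Λ
[3] lift (-1,-6): star map gives 1.485281; window check 0.4 ≤ 1.485281 < 1.8 is true → IN Λ
[4] lift (-2,-7): star map gives 0.899495; window check 0.4 ≤ 0.899495 < 1.8 is true → IN Λ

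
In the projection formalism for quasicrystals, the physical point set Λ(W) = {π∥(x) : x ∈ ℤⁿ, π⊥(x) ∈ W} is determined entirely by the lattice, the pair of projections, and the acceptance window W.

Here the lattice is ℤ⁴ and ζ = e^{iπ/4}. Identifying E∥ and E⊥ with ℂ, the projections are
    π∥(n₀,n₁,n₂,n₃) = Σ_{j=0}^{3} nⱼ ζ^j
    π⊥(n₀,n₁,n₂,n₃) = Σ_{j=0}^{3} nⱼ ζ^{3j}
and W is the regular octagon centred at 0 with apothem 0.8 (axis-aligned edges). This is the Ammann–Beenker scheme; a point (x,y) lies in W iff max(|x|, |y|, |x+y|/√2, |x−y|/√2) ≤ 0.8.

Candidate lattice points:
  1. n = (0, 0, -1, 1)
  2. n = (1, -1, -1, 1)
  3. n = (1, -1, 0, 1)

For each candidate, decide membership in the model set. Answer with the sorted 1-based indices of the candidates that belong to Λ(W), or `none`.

none

Internal map: ζ^{3j} for j=0..3 gives (1,0), (−√2/2,√2/2), (0,−1), (√2/2,√2/2).
candidate 1: n = (0, 0, -1, 1) → π⊥ ≈ (+0.707107, +1.707107); max(|x|,|y|,|x±y|/√2) = 1.707107 > 0.8 ⇒ ∉ W
candidate 2: n = (1, -1, -1, 1) → π⊥ ≈ (+2.414214, +1.000000); max(|x|,|y|,|x±y|/√2) = 2.414214 > 0.8 ⇒ ∉ W
candidate 3: n = (1, -1, 0, 1) → π⊥ ≈ (+2.414214, +0.000000); max(|x|,|y|,|x±y|/√2) = 2.414214 > 0.8 ⇒ ∉ W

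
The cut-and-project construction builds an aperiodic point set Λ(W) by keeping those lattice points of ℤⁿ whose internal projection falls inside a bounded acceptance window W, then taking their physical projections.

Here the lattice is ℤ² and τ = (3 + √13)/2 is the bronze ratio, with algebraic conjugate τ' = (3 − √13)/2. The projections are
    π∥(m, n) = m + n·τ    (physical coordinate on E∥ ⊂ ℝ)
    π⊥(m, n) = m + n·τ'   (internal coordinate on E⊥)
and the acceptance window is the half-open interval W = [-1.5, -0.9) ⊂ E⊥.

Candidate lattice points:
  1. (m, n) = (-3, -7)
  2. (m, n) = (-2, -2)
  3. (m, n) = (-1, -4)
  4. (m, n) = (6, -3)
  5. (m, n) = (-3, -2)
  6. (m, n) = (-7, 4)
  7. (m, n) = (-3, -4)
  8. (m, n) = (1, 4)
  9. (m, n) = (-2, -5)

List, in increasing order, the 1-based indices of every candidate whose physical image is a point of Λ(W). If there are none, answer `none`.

2

Compute τ' = (3−√13)/2 = -0.302776, so π⊥(m,n) = m -0.302776·n.
#1 (-3,-7): internal coord -3 + (-7)·τ' = -0.880571; -0.880571 ∉ [-1.5, -0.9) → out
#2 (-2,-2): internal coord -2 + (-2)·τ' = -1.394449; -1.394449 ∈ [-1.5, -0.9) → IN Λ
#3 (-1,-4): internal coord -1 + (-4)·τ' = +0.211103; +0.211103 ∉ [-1.5, -0.9) → out
#4 (6,-3): internal coord 6 + (-3)·τ' = +6.908327; +6.908327 ∉ [-1.5, -0.9) → out
#5 (-3,-2): internal coord -3 + (-2)·τ' = -2.394449; -2.394449 ∉ [-1.5, -0.9) → out
#6 (-7,4): internal coord -7 + (4)·τ' = -8.211103; -8.211103 ∉ [-1.5, -0.9) → out
#7 (-3,-4): internal coord -3 + (-4)·τ' = -1.788897; -1.788897 ∉ [-1.5, -0.9) → out
#8 (1,4): internal coord 1 + (4)·τ' = -0.211103; -0.211103 ∉ [-1.5, -0.9) → out
#9 (-2,-5): internal coord -2 + (-5)·τ' = -0.486122; -0.486122 ∉ [-1.5, -0.9) → out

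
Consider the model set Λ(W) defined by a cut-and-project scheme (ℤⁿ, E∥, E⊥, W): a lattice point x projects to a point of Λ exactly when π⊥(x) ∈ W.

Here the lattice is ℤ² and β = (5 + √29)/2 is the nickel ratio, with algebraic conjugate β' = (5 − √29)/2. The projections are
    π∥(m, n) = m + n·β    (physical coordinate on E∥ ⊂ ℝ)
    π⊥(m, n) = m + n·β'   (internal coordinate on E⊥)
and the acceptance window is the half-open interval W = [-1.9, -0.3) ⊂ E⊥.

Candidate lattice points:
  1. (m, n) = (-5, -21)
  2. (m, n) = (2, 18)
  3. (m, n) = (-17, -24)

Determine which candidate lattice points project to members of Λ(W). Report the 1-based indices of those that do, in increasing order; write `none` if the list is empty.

1, 2

Numerically β ≈ 5.19258 and β' = −1/β ≈ -0.19258.
candidate 1: (m,n)=(-5,-21) → π∥ = -5-21·β ≈ -114.04423, π⊥ = -5-21·β' ≈ -0.95577 ∈ [-1.9, -0.3) ⇒ IN Λ
candidate 2: (m,n)=(2,18) → π∥ = 2+18·β ≈ 95.46648, π⊥ = 2+18·β' ≈ -1.46648 ∈ [-1.9, -0.3) ⇒ IN Λ
candidate 3: (m,n)=(-17,-24) → π∥ = -17-24·β ≈ -141.62198, π⊥ = -17-24·β' ≈ -12.37802 ∉ [-1.9, -0.3) ⇒ out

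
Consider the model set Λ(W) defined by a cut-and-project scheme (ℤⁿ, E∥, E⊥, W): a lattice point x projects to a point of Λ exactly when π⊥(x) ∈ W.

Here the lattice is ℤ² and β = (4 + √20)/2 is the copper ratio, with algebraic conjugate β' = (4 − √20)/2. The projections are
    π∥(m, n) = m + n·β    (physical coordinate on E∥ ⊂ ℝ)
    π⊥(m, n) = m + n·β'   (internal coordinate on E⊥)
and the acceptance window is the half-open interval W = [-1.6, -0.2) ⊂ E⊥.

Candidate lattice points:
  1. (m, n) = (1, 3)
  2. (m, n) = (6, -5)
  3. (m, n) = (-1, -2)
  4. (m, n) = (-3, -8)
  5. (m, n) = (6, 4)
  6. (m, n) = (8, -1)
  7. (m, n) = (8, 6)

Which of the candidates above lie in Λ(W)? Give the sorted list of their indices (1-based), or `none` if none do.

Numerically β ≈ 4.236068 and β' = −1/β ≈ -0.236068.
candidate 1: (m,n)=(1,3) → π∥ = 1+3·β ≈ 13.708204, π⊥ = 1+3·β' ≈ 0.291796 ∉ [-1.6, -0.2) ⇒ out
candidate 2: (m,n)=(6,-5) → π∥ = 6-5·β ≈ -15.180340, π⊥ = 6-5·β' ≈ 7.180340 ∉ [-1.6, -0.2) ⇒ out
candidate 3: (m,n)=(-1,-2) → π∥ = -1-2·β ≈ -9.472136, π⊥ = -1-2·β' ≈ -0.527864 ∈ [-1.6, -0.2) ⇒ IN Λ
candidate 4: (m,n)=(-3,-8) → π∥ = -3-8·β ≈ -36.888544, π⊥ = -3-8·β' ≈ -1.111456 ∈ [-1.6, -0.2) ⇒ IN Λ
candidate 5: (m,n)=(6,4) → π∥ = 6+4·β ≈ 22.944272, π⊥ = 6+4·β' ≈ 5.055728 ∉ [-1.6, -0.2) ⇒ out
candidate 6: (m,n)=(8,-1) → π∥ = 8-1·β ≈ 3.763932, π⊥ = 8-1·β' ≈ 8.236068 ∉ [-1.6, -0.2) ⇒ out
candidate 7: (m,n)=(8,6) → π∥ = 8+6·β ≈ 33.416408, π⊥ = 8+6·β' ≈ 6.583592 ∉ [-1.6, -0.2) ⇒ out

3, 4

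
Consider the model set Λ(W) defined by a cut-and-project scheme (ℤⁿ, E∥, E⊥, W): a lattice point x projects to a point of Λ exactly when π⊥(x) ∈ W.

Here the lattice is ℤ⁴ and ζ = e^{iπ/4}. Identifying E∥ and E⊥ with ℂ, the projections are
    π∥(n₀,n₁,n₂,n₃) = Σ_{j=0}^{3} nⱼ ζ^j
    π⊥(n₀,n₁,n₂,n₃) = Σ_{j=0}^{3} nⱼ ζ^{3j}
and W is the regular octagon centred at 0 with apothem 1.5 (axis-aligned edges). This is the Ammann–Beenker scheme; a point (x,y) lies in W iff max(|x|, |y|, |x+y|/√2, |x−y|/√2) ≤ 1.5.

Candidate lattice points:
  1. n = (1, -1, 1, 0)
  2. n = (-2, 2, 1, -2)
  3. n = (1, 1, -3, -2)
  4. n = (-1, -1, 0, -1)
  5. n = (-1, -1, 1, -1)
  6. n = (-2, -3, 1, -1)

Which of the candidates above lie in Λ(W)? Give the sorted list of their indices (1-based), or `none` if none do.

π⊥(n) = n₀ + n₁ζ³ + n₂ζ⁶ + n₃ζ⁹ where ζ = e^{iπ/4}.
#1 (1, -1, 1, 0): internal (1.70711, -1.70711); octagon support 2.41421 vs apothem 1.5 → ∉ W
#2 (-2, 2, 1, -2): internal (-4.82843, -1.00000); octagon support 4.82843 vs apothem 1.5 → ∉ W
#3 (1, 1, -3, -2): internal (-1.12132, 2.29289); octagon support 2.41421 vs apothem 1.5 → ∉ W
#4 (-1, -1, 0, -1): internal (-1.00000, -1.41421); octagon support 1.70711 vs apothem 1.5 → ∉ W
#5 (-1, -1, 1, -1): internal (-1.00000, -2.41421); octagon support 2.41421 vs apothem 1.5 → ∉ W
#6 (-2, -3, 1, -1): internal (-0.58579, -3.82843); octagon support 3.82843 vs apothem 1.5 → ∉ W

none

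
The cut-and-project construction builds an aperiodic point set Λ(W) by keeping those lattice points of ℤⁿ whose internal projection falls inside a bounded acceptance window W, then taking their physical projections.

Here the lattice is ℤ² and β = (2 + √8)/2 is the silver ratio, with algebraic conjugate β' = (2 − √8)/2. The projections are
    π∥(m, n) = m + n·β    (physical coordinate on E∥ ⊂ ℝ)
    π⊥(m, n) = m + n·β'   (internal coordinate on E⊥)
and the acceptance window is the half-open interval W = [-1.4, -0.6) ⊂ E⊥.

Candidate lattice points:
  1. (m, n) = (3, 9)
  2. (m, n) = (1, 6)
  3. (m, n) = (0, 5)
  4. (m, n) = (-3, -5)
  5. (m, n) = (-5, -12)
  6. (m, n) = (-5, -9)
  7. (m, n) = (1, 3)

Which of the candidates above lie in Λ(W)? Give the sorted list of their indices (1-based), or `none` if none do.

1, 4, 6

Numerically β ≈ 2.41421 and β' = −1/β ≈ -0.41421.
#1 (3,9): internal coord 3 + (9)·β' = -0.72792; -0.72792 ∈ [-1.4, -0.6) → IN Λ
#2 (1,6): internal coord 1 + (6)·β' = -1.48528; -1.48528 ∉ [-1.4, -0.6) → out
#3 (0,5): internal coord 0 + (5)·β' = -2.07107; -2.07107 ∉ [-1.4, -0.6) → out
#4 (-3,-5): internal coord -3 + (-5)·β' = -0.92893; -0.92893 ∈ [-1.4, -0.6) → IN Λ
#5 (-5,-12): internal coord -5 + (-12)·β' = -0.02944; -0.02944 ∉ [-1.4, -0.6) → out
#6 (-5,-9): internal coord -5 + (-9)·β' = -1.27208; -1.27208 ∈ [-1.4, -0.6) → IN Λ
#7 (1,3): internal coord 1 + (3)·β' = -0.24264; -0.24264 ∉ [-1.4, -0.6) → out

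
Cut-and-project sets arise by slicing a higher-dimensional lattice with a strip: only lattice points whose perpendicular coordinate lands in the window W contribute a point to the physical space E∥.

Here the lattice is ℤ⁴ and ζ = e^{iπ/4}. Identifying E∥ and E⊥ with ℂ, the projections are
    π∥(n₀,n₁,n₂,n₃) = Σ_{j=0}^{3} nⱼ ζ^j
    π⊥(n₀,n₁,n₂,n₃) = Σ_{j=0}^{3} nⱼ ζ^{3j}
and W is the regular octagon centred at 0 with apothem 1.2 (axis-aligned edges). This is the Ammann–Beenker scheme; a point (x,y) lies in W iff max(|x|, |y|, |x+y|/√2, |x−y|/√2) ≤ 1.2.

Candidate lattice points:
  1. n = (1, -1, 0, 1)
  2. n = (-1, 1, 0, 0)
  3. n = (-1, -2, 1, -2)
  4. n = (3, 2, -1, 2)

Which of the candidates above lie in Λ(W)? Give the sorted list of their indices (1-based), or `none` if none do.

With ζ = e^{iπ/4} the internal vectors are ζ^0,ζ^3,ζ^6,ζ^9.
#1 (1, -1, 0, 1): internal (2.41421, 0.00000); octagon support 2.41421 vs apothem 1.2 → ∉ W
#2 (-1, 1, 0, 0): internal (-1.70711, 0.70711); octagon support 1.70711 vs apothem 1.2 → ∉ W
#3 (-1, -2, 1, -2): internal (-1.00000, -3.82843); octagon support 3.82843 vs apothem 1.2 → ∉ W
#4 (3, 2, -1, 2): internal (3.00000, 3.82843); octagon support 4.82843 vs apothem 1.2 → ∉ W

none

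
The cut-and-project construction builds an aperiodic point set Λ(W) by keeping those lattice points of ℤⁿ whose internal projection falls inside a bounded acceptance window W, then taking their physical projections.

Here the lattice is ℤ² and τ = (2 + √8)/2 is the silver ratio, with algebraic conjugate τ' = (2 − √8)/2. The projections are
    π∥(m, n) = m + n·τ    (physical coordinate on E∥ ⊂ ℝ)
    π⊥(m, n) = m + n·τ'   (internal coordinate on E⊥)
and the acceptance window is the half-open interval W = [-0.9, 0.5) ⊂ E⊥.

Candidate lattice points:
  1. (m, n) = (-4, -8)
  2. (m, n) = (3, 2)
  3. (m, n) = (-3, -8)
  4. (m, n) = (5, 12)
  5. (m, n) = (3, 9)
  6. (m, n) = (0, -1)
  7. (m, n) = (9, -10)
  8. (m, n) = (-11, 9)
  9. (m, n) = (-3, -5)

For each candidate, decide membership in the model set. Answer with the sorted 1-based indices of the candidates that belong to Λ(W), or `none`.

τ' = (2−√8)/2 ≈ -0.41421.
[1] lift (-4,-8): star map gives -0.68629; window check -0.9 ≤ -0.68629 < 0.5 is true → IN Λ
[2] lift (3,2): star map gives 2.17157; window check -0.9 ≤ 2.17157 < 0.5 is false → out
[3] lift (-3,-8): star map gives 0.31371; window check -0.9 ≤ 0.31371 < 0.5 is true → IN Λ
[4] lift (5,12): star map gives 0.02944; window check -0.9 ≤ 0.02944 < 0.5 is true → IN Λ
[5] lift (3,9): star map gives -0.72792; window check -0.9 ≤ -0.72792 < 0.5 is true → IN Λ
[6] lift (0,-1): star map gives 0.41421; window check -0.9 ≤ 0.41421 < 0.5 is true → IN Λ
[7] lift (9,-10): star map gives 13.14214; window check -0.9 ≤ 13.14214 < 0.5 is false → out
[8] lift (-11,9): star map gives -14.72792; window check -0.9 ≤ -14.72792 < 0.5 is false → out
[9] lift (-3,-5): star map gives -0.92893; window check -0.9 ≤ -0.92893 < 0.5 is false → out

1, 3, 4, 5, 6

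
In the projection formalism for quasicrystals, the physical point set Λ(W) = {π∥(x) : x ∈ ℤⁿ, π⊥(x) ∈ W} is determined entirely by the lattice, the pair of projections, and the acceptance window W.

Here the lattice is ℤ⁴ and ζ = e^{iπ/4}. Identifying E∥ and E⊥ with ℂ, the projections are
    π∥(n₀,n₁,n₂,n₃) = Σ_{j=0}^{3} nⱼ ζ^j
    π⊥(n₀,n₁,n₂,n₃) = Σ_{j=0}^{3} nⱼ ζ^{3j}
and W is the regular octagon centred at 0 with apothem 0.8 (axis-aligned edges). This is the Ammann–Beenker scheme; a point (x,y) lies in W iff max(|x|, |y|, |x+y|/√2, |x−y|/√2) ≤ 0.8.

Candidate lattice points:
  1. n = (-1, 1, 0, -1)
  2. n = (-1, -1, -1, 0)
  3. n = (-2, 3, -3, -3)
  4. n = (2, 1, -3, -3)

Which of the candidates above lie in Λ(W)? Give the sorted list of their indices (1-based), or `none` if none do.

2

With ζ = e^{iπ/4} the internal vectors are ζ^0,ζ^3,ζ^6,ζ^9.
#1 (-1, 1, 0, -1): internal (-2.4142, 0.0000); octagon support 2.4142 vs apothem 0.8 → ∉ W
#2 (-1, -1, -1, 0): internal (-0.2929, 0.2929); octagon support 0.4142 vs apothem 0.8 → ∈ W
#3 (-2, 3, -3, -3): internal (-6.2426, 3.0000); octagon support 6.5355 vs apothem 0.8 → ∉ W
#4 (2, 1, -3, -3): internal (-0.8284, 1.5858); octagon support 1.7071 vs apothem 0.8 → ∉ W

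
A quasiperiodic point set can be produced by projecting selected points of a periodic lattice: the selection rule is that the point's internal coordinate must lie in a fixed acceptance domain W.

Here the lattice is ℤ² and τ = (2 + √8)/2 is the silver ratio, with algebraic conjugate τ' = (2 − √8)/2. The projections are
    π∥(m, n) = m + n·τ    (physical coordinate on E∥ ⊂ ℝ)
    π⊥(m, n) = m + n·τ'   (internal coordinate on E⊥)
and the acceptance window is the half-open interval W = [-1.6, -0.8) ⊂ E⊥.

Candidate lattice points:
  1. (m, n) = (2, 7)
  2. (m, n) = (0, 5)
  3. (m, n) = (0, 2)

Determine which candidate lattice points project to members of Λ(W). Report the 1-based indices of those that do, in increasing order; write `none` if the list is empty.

1, 3

Compute τ' = (2−√8)/2 = -0.4142, so π⊥(m,n) = m -0.4142·n.
#1 (2,7): internal coord 2 + (7)·τ' = -0.8995; -0.8995 ∈ [-1.6, -0.8) → IN Λ
#2 (0,5): internal coord 0 + (5)·τ' = -2.0711; -2.0711 ∉ [-1.6, -0.8) → out
#3 (0,2): internal coord 0 + (2)·τ' = -0.8284; -0.8284 ∈ [-1.6, -0.8) → IN Λ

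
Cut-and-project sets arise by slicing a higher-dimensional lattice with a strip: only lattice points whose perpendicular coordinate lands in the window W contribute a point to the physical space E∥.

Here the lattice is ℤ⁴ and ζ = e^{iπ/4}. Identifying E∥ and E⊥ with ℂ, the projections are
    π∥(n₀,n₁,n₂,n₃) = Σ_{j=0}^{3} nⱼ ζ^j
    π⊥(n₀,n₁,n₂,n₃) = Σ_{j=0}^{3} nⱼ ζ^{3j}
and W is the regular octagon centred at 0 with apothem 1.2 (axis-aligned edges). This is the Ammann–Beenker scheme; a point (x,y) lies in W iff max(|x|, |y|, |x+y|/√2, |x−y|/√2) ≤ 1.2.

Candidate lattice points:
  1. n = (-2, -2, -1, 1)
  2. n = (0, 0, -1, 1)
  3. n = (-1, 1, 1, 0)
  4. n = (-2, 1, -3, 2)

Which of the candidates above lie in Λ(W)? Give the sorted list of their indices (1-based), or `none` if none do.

1

Internal map: ζ^{3j} for j=0..3 gives (1,0), (−√2/2,√2/2), (0,−1), (√2/2,√2/2).
candidate 1: n = (-2, -2, -1, 1) → π⊥ ≈ (+0.12132, +0.29289); max(|x|,|y|,|x±y|/√2) = 0.29289 ≤ 1.2 ⇒ ∈ W
candidate 2: n = (0, 0, -1, 1) → π⊥ ≈ (+0.70711, +1.70711); max(|x|,|y|,|x±y|/√2) = 1.70711 > 1.2 ⇒ ∉ W
candidate 3: n = (-1, 1, 1, 0) → π⊥ ≈ (-1.70711, -0.29289); max(|x|,|y|,|x±y|/√2) = 1.70711 > 1.2 ⇒ ∉ W
candidate 4: n = (-2, 1, -3, 2) → π⊥ ≈ (-1.29289, +5.12132); max(|x|,|y|,|x±y|/√2) = 5.12132 > 1.2 ⇒ ∉ W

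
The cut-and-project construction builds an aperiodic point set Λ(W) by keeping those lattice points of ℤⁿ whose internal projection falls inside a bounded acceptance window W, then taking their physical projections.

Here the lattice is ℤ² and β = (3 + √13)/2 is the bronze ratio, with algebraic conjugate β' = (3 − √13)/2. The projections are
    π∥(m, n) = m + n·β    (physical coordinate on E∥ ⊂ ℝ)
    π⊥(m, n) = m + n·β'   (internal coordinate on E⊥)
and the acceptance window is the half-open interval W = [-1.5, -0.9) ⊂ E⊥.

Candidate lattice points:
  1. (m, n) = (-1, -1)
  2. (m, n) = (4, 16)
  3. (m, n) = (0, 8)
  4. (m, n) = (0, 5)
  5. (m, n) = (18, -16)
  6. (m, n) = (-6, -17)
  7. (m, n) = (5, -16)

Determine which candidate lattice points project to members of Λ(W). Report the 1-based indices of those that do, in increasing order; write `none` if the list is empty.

Numerically β ≈ 3.302776 and β' = −1/β ≈ -0.302776.
[1] lift (-1,-1): star map gives -0.697224; window check -1.5 ≤ -0.697224 < -0.9 is false → out
[2] lift (4,16): star map gives -0.844410; window check -1.5 ≤ -0.844410 < -0.9 is false → out
[3] lift (0,8): star map gives -2.422205; window check -1.5 ≤ -2.422205 < -0.9 is false → out
[4] lift (0,5): star map gives -1.513878; window check -1.5 ≤ -1.513878 < -0.9 is false → out
[5] lift (18,-16): star map gives 22.844410; window check -1.5 ≤ 22.844410 < -0.9 is false → out
[6] lift (-6,-17): star map gives -0.852814; window check -1.5 ≤ -0.852814 < -0.9 is false → out
[7] lift (5,-16): star map gives 9.844410; window check -1.5 ≤ 9.844410 < -0.9 is false → out

none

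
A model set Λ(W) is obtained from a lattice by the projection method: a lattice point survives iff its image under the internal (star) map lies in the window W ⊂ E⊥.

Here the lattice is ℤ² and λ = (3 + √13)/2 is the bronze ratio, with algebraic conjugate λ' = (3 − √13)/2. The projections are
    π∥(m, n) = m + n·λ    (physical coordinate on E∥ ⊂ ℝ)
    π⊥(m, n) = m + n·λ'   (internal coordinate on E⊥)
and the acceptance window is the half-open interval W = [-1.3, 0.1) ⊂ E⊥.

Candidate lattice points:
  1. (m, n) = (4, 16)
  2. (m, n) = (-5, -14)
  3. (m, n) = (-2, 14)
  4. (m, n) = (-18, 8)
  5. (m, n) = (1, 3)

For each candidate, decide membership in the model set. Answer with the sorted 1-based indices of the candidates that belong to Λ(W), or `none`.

λ' = (3−√13)/2 ≈ -0.302776.
#1 (4,16): internal coord 4 + (16)·λ' = -0.844410; -0.844410 ∈ [-1.3, 0.1) → IN Λ
#2 (-5,-14): internal coord -5 + (-14)·λ' = -0.761141; -0.761141 ∈ [-1.3, 0.1) → IN Λ
#3 (-2,14): internal coord -2 + (14)·λ' = -6.238859; -6.238859 ∉ [-1.3, 0.1) → out
#4 (-18,8): internal coord -18 + (8)·λ' = -20.422205; -20.422205 ∉ [-1.3, 0.1) → out
#5 (1,3): internal coord 1 + (3)·λ' = +0.091673; +0.091673 ∈ [-1.3, 0.1) → IN Λ

1, 2, 5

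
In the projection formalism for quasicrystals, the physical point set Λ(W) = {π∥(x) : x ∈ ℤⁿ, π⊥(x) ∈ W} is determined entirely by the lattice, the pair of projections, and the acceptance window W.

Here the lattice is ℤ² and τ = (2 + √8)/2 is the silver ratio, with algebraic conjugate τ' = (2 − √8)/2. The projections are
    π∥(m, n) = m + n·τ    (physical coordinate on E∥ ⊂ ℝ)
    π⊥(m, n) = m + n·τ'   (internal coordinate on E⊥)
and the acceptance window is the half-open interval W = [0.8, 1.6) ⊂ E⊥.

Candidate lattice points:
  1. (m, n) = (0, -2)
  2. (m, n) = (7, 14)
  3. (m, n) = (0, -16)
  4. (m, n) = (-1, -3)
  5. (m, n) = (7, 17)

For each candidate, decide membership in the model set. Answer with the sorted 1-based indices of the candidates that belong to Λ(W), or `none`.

1, 2

τ' = (2−√8)/2 ≈ -0.41421.
candidate 1: (m,n)=(0,-2) → π∥ = 0-2·τ ≈ -4.82843, π⊥ = 0-2·τ' ≈ 0.82843 ∈ [0.8, 1.6) ⇒ IN Λ
candidate 2: (m,n)=(7,14) → π∥ = 7+14·τ ≈ 40.79899, π⊥ = 7+14·τ' ≈ 1.20101 ∈ [0.8, 1.6) ⇒ IN Λ
candidate 3: (m,n)=(0,-16) → π∥ = 0-16·τ ≈ -38.62742, π⊥ = 0-16·τ' ≈ 6.62742 ∉ [0.8, 1.6) ⇒ out
candidate 4: (m,n)=(-1,-3) → π∥ = -1-3·τ ≈ -8.24264, π⊥ = -1-3·τ' ≈ 0.24264 ∉ [0.8, 1.6) ⇒ out
candidate 5: (m,n)=(7,17) → π∥ = 7+17·τ ≈ 48.04163, π⊥ = 7+17·τ' ≈ -0.04163 ∉ [0.8, 1.6) ⇒ out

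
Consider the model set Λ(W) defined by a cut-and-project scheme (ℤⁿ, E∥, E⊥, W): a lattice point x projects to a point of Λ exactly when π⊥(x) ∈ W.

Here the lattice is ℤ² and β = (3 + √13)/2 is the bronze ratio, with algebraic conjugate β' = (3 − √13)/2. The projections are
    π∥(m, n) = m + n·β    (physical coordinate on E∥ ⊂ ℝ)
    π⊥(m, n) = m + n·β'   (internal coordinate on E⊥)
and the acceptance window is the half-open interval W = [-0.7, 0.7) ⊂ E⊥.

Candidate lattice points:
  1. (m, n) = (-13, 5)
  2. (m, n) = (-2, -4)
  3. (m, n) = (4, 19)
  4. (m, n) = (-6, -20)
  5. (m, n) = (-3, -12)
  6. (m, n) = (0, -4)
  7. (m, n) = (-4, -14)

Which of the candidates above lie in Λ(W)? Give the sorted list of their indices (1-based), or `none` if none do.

4, 5, 7

β' = (3−√13)/2 ≈ -0.302776.
[1] lift (-13,5): star map gives -14.513878; window check -0.7 ≤ -14.513878 < 0.7 is false → out
[2] lift (-2,-4): star map gives -0.788897; window check -0.7 ≤ -0.788897 < 0.7 is false → out
[3] lift (4,19): star map gives -1.752737; window check -0.7 ≤ -1.752737 < 0.7 is false → out
[4] lift (-6,-20): star map gives 0.055513; window check -0.7 ≤ 0.055513 < 0.7 is true → IN Λ
[5] lift (-3,-12): star map gives 0.633308; window check -0.7 ≤ 0.633308 < 0.7 is true → IN Λ
[6] lift (0,-4): star map gives 1.211103; window check -0.7 ≤ 1.211103 < 0.7 is false → out
[7] lift (-4,-14): star map gives 0.238859; window check -0.7 ≤ 0.238859 < 0.7 is true → IN Λ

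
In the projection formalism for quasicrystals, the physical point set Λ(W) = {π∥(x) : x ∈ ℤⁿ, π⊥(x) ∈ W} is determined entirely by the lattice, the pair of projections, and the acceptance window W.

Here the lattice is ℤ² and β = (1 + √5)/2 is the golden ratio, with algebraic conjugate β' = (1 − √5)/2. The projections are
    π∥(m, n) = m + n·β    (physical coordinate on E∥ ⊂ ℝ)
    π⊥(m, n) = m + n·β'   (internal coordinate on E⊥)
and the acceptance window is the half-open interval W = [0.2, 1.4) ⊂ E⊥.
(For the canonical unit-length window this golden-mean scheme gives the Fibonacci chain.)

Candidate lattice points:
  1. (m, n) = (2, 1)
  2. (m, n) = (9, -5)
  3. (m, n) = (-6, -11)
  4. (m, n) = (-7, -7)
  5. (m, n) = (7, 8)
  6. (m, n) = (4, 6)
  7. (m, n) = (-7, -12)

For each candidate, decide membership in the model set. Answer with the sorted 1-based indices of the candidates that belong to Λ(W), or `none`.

Compute β' = (1−√5)/2 = -0.61803, so π⊥(m,n) = m -0.61803·n.
candidate 1: (m,n)=(2,1) → π∥ = 2+1·β ≈ 3.61803, π⊥ = 2+1·β' ≈ 1.38197 ∈ [0.2, 1.4) ⇒ IN Λ
candidate 2: (m,n)=(9,-5) → π∥ = 9-5·β ≈ 0.90983, π⊥ = 9-5·β' ≈ 12.09017 ∉ [0.2, 1.4) ⇒ out
candidate 3: (m,n)=(-6,-11) → π∥ = -6-11·β ≈ -23.79837, π⊥ = -6-11·β' ≈ 0.79837 ∈ [0.2, 1.4) ⇒ IN Λ
candidate 4: (m,n)=(-7,-7) → π∥ = -7-7·β ≈ -18.32624, π⊥ = -7-7·β' ≈ -2.67376 ∉ [0.2, 1.4) ⇒ out
candidate 5: (m,n)=(7,8) → π∥ = 7+8·β ≈ 19.94427, π⊥ = 7+8·β' ≈ 2.05573 ∉ [0.2, 1.4) ⇒ out
candidate 6: (m,n)=(4,6) → π∥ = 4+6·β ≈ 13.70820, π⊥ = 4+6·β' ≈ 0.29180 ∈ [0.2, 1.4) ⇒ IN Λ
candidate 7: (m,n)=(-7,-12) → π∥ = -7-12·β ≈ -26.41641, π⊥ = -7-12·β' ≈ 0.41641 ∈ [0.2, 1.4) ⇒ IN Λ

1, 3, 6, 7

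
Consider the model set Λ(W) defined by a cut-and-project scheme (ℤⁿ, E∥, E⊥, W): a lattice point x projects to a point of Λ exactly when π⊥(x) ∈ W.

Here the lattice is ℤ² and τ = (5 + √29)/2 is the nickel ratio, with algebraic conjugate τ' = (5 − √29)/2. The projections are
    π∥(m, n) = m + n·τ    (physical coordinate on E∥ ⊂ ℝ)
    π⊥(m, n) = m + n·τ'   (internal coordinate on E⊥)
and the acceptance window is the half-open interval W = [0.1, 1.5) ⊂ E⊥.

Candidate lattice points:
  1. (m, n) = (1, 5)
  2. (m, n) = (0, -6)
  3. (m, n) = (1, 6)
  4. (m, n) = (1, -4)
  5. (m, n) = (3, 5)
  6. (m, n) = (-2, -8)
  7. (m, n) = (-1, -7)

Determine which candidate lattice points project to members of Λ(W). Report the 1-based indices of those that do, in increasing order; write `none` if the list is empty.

2, 7

τ' = (5−√29)/2 ≈ -0.19258.
[1] lift (1,5): star map gives 0.03709; window check 0.1 ≤ 0.03709 < 1.5 is false → out
[2] lift (0,-6): star map gives 1.15549; window check 0.1 ≤ 1.15549 < 1.5 is true → IN Λ
[3] lift (1,6): star map gives -0.15549; window check 0.1 ≤ -0.15549 < 1.5 is false → out
[4] lift (1,-4): star map gives 1.77033; window check 0.1 ≤ 1.77033 < 1.5 is false → out
[5] lift (3,5): star map gives 2.03709; window check 0.1 ≤ 2.03709 < 1.5 is false → out
[6] lift (-2,-8): star map gives -0.45934; window check 0.1 ≤ -0.45934 < 1.5 is false → out
[7] lift (-1,-7): star map gives 0.34808; window check 0.1 ≤ 0.34808 < 1.5 is true → IN Λ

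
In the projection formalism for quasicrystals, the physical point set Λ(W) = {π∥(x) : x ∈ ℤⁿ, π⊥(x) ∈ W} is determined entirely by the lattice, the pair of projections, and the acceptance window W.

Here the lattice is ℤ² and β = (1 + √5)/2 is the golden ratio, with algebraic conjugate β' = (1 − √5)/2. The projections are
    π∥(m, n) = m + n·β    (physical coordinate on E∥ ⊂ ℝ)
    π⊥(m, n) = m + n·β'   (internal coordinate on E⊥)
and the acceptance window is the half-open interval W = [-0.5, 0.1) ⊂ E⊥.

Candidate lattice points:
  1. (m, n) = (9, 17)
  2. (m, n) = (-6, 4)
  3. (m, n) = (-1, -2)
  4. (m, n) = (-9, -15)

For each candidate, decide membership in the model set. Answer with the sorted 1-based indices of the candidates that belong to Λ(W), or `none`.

Numerically β ≈ 1.61803 and β' = −1/β ≈ -0.61803.
candidate 1: (m,n)=(9,17) → π∥ = 9+17·β ≈ 36.50658, π⊥ = 9+17·β' ≈ -1.50658 ∉ [-0.5, 0.1) ⇒ out
candidate 2: (m,n)=(-6,4) → π∥ = -6+4·β ≈ 0.47214, π⊥ = -6+4·β' ≈ -8.47214 ∉ [-0.5, 0.1) ⇒ out
candidate 3: (m,n)=(-1,-2) → π∥ = -1-2·β ≈ -4.23607, π⊥ = -1-2·β' ≈ 0.23607 ∉ [-0.5, 0.1) ⇒ out
candidate 4: (m,n)=(-9,-15) → π∥ = -9-15·β ≈ -33.27051, π⊥ = -9-15·β' ≈ 0.27051 ∉ [-0.5, 0.1) ⇒ out

none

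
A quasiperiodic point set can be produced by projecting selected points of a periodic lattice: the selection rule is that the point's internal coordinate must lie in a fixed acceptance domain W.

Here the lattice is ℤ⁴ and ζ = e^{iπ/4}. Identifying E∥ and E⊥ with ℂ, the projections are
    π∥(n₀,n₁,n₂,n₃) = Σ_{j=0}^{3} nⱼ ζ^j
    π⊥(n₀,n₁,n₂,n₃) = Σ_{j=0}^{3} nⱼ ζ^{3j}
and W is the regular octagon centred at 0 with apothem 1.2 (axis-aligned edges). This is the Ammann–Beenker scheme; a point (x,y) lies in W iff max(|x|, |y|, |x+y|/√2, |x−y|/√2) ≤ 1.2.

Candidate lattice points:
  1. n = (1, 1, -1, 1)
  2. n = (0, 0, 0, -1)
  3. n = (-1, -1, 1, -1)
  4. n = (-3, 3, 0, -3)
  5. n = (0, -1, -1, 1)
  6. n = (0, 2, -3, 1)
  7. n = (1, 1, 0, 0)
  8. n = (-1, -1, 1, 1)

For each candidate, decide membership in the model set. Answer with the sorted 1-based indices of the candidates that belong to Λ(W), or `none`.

Internal map: ζ^{3j} for j=0..3 gives (1,0), (−√2/2,√2/2), (0,−1), (√2/2,√2/2).
#1 (1, 1, -1, 1): internal (1.0000, 2.4142); octagon support 2.4142 vs apothem 1.2 → ∉ W
#2 (0, 0, 0, -1): internal (-0.7071, -0.7071); octagon support 1.0000 vs apothem 1.2 → ∈ W
#3 (-1, -1, 1, -1): internal (-1.0000, -2.4142); octagon support 2.4142 vs apothem 1.2 → ∉ W
#4 (-3, 3, 0, -3): internal (-7.2426, 0.0000); octagon support 7.2426 vs apothem 1.2 → ∉ W
#5 (0, -1, -1, 1): internal (1.4142, 1.0000); octagon support 1.7071 vs apothem 1.2 → ∉ W
#6 (0, 2, -3, 1): internal (-0.7071, 5.1213); octagon support 5.1213 vs apothem 1.2 → ∉ W
#7 (1, 1, 0, 0): internal (0.2929, 0.7071); octagon support 0.7071 vs apothem 1.2 → ∈ W
#8 (-1, -1, 1, 1): internal (0.4142, -1.0000); octagon support 1.0000 vs apothem 1.2 → ∈ W

2, 7, 8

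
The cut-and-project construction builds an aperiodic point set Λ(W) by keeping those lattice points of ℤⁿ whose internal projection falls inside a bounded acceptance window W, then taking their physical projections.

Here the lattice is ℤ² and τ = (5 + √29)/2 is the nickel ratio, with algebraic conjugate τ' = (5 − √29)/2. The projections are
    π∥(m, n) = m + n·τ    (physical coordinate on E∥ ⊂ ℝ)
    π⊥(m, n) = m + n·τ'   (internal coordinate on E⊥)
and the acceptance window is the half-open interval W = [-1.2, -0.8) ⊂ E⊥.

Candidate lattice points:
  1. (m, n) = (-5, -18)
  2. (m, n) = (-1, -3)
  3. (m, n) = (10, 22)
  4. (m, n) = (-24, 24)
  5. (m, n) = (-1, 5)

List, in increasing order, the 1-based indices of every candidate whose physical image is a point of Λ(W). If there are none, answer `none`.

none

τ' = (5−√29)/2 ≈ -0.1926.
#1 (-5,-18): internal coord -5 + (-18)·τ' = -1.5335; -1.5335 ∉ [-1.2, -0.8) → out
#2 (-1,-3): internal coord -1 + (-3)·τ' = -0.4223; -0.4223 ∉ [-1.2, -0.8) → out
#3 (10,22): internal coord 10 + (22)·τ' = +5.7632; +5.7632 ∉ [-1.2, -0.8) → out
#4 (-24,24): internal coord -24 + (24)·τ' = -28.6220; -28.6220 ∉ [-1.2, -0.8) → out
#5 (-1,5): internal coord -1 + (5)·τ' = -1.9629; -1.9629 ∉ [-1.2, -0.8) → out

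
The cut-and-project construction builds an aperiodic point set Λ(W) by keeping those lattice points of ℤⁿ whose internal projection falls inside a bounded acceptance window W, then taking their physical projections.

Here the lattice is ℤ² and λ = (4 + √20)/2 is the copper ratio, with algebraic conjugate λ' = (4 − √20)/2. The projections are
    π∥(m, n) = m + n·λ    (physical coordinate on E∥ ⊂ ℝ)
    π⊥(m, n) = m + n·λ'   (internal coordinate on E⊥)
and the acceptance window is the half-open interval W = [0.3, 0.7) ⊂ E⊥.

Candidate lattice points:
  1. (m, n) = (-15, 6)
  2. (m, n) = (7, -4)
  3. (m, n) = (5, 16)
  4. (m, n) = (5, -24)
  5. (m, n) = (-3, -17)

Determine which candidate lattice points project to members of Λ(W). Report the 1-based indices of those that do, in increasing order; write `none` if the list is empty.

none

Numerically λ ≈ 4.2361 and λ' = −1/λ ≈ -0.2361.
candidate 1: (m,n)=(-15,6) → π∥ = -15+6·λ ≈ 10.4164, π⊥ = -15+6·λ' ≈ -16.4164 ∉ [0.3, 0.7) ⇒ out
candidate 2: (m,n)=(7,-4) → π∥ = 7-4·λ ≈ -9.9443, π⊥ = 7-4·λ' ≈ 7.9443 ∉ [0.3, 0.7) ⇒ out
candidate 3: (m,n)=(5,16) → π∥ = 5+16·λ ≈ 72.7771, π⊥ = 5+16·λ' ≈ 1.2229 ∉ [0.3, 0.7) ⇒ out
candidate 4: (m,n)=(5,-24) → π∥ = 5-24·λ ≈ -96.6656, π⊥ = 5-24·λ' ≈ 10.6656 ∉ [0.3, 0.7) ⇒ out
candidate 5: (m,n)=(-3,-17) → π∥ = -3-17·λ ≈ -75.0132, π⊥ = -3-17·λ' ≈ 1.0132 ∉ [0.3, 0.7) ⇒ out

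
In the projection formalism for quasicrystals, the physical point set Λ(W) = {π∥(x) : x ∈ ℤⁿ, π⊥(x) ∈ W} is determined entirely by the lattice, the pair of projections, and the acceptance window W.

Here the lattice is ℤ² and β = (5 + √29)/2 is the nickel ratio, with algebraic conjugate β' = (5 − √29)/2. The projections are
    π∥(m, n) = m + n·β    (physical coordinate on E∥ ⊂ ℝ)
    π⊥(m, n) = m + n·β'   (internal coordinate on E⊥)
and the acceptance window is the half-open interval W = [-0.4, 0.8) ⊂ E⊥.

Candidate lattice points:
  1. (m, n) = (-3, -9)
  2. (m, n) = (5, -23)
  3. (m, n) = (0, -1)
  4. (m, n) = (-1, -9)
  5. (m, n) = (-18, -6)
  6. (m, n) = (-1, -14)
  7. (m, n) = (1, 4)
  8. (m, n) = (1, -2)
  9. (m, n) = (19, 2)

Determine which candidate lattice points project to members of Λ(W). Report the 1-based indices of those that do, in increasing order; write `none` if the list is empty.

3, 4, 7

β' = (5−√29)/2 ≈ -0.19258.
#1 (-3,-9): internal coord -3 + (-9)·β' = -1.26676; -1.26676 ∉ [-0.4, 0.8) → out
#2 (5,-23): internal coord 5 + (-23)·β' = +9.42940; +9.42940 ∉ [-0.4, 0.8) → out
#3 (0,-1): internal coord 0 + (-1)·β' = +0.19258; +0.19258 ∈ [-0.4, 0.8) → IN Λ
#4 (-1,-9): internal coord -1 + (-9)·β' = +0.73324; +0.73324 ∈ [-0.4, 0.8) → IN Λ
#5 (-18,-6): internal coord -18 + (-6)·β' = -16.84451; -16.84451 ∉ [-0.4, 0.8) → out
#6 (-1,-14): internal coord -1 + (-14)·β' = +1.69615; +1.69615 ∉ [-0.4, 0.8) → out
#7 (1,4): internal coord 1 + (4)·β' = +0.22967; +0.22967 ∈ [-0.4, 0.8) → IN Λ
#8 (1,-2): internal coord 1 + (-2)·β' = +1.38516; +1.38516 ∉ [-0.4, 0.8) → out
#9 (19,2): internal coord 19 + (2)·β' = +18.61484; +18.61484 ∉ [-0.4, 0.8) → out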